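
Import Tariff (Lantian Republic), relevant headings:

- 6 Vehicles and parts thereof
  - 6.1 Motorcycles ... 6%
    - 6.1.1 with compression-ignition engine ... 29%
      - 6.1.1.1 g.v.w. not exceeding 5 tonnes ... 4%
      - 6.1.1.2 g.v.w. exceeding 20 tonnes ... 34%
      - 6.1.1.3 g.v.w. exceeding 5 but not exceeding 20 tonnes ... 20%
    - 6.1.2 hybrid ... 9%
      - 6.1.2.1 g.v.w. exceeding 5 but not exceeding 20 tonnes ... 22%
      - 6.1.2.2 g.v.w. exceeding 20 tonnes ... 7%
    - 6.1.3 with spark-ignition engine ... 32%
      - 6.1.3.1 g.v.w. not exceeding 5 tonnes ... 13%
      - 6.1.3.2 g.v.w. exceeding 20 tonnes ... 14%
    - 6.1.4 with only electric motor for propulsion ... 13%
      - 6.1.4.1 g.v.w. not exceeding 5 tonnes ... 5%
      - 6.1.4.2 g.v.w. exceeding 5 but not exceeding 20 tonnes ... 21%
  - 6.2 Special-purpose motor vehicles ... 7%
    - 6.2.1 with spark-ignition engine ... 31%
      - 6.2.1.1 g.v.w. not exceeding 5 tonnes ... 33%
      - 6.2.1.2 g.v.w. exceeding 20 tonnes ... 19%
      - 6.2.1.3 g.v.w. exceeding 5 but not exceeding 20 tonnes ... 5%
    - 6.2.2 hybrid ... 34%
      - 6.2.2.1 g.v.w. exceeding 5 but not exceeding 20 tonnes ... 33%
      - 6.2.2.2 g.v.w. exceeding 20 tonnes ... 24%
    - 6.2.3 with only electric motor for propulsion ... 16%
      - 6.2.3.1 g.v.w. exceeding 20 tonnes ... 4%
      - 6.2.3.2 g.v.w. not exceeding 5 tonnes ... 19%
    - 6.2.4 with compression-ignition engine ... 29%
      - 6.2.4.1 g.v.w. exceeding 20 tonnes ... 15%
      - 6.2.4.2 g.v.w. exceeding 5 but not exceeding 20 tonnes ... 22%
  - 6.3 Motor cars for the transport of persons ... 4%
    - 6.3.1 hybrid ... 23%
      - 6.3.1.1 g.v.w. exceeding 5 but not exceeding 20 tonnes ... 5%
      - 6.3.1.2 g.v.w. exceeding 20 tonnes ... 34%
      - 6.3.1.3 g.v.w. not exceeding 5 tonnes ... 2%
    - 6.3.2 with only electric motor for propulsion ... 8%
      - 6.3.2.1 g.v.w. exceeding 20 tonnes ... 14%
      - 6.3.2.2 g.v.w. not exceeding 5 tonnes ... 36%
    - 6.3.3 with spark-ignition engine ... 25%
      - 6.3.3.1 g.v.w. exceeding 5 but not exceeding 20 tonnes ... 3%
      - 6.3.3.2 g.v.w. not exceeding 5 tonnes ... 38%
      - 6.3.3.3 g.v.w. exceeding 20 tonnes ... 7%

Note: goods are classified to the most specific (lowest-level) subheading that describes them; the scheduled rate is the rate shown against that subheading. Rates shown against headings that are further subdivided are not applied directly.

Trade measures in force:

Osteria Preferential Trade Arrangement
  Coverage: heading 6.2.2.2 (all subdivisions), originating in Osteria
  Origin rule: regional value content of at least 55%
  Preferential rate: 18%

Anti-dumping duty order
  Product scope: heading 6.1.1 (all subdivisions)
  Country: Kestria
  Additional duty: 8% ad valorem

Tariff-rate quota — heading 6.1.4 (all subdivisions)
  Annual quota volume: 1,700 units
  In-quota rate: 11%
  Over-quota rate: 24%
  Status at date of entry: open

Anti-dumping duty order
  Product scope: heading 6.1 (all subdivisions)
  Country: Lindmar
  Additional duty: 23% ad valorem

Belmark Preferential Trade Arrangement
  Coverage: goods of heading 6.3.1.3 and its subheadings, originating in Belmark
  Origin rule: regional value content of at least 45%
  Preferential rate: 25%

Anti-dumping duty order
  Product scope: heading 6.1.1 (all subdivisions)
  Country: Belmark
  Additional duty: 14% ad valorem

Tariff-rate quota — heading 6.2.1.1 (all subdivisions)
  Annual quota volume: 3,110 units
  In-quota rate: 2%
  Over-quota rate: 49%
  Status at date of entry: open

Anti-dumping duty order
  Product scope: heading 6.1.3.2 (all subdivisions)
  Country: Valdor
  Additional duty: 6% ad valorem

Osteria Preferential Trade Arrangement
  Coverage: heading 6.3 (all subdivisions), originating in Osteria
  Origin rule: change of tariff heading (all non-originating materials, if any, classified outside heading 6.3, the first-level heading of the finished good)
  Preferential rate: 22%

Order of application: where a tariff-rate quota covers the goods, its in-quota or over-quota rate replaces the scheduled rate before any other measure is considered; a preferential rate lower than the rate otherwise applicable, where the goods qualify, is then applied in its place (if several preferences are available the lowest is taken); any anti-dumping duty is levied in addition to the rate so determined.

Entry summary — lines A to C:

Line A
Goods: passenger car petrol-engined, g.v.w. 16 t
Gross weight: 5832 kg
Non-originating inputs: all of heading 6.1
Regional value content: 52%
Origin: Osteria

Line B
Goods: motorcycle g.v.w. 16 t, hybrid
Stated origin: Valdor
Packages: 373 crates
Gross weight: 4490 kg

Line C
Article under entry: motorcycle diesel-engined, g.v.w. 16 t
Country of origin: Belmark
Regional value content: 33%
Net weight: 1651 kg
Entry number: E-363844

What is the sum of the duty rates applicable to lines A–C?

Line A: passenger car → 6.3; petrol-engined → 6.3.3; g.v.w. 16 t → 6.3.3.1. Scheduled 3%. Osteria agreement on 6.2.2.2: 6.3.3.1 not covered; Osteria agreement on 6.3: CTH met → 22% available; preference 22% not lower than 3% → no reduction. → 3%.
Line B: motorcycle → 6.1; hybrid → 6.1.2; g.v.w. 16 t → 6.1.2.1. Scheduled 22%. No special measure applies. → 22%.
Line C: motorcycle → 6.1; diesel-engined → 6.1.1; g.v.w. 16 t → 6.1.1.3. Scheduled 20%. Belmark agreement on 6.3.1.3: 6.1.1.3 not covered; anti-dumping (Belmark, 6.1.1): +14%; total 20% + 14% = 34%. → 34%.
Sum: 3% + 22% + 34% = 59%.

59%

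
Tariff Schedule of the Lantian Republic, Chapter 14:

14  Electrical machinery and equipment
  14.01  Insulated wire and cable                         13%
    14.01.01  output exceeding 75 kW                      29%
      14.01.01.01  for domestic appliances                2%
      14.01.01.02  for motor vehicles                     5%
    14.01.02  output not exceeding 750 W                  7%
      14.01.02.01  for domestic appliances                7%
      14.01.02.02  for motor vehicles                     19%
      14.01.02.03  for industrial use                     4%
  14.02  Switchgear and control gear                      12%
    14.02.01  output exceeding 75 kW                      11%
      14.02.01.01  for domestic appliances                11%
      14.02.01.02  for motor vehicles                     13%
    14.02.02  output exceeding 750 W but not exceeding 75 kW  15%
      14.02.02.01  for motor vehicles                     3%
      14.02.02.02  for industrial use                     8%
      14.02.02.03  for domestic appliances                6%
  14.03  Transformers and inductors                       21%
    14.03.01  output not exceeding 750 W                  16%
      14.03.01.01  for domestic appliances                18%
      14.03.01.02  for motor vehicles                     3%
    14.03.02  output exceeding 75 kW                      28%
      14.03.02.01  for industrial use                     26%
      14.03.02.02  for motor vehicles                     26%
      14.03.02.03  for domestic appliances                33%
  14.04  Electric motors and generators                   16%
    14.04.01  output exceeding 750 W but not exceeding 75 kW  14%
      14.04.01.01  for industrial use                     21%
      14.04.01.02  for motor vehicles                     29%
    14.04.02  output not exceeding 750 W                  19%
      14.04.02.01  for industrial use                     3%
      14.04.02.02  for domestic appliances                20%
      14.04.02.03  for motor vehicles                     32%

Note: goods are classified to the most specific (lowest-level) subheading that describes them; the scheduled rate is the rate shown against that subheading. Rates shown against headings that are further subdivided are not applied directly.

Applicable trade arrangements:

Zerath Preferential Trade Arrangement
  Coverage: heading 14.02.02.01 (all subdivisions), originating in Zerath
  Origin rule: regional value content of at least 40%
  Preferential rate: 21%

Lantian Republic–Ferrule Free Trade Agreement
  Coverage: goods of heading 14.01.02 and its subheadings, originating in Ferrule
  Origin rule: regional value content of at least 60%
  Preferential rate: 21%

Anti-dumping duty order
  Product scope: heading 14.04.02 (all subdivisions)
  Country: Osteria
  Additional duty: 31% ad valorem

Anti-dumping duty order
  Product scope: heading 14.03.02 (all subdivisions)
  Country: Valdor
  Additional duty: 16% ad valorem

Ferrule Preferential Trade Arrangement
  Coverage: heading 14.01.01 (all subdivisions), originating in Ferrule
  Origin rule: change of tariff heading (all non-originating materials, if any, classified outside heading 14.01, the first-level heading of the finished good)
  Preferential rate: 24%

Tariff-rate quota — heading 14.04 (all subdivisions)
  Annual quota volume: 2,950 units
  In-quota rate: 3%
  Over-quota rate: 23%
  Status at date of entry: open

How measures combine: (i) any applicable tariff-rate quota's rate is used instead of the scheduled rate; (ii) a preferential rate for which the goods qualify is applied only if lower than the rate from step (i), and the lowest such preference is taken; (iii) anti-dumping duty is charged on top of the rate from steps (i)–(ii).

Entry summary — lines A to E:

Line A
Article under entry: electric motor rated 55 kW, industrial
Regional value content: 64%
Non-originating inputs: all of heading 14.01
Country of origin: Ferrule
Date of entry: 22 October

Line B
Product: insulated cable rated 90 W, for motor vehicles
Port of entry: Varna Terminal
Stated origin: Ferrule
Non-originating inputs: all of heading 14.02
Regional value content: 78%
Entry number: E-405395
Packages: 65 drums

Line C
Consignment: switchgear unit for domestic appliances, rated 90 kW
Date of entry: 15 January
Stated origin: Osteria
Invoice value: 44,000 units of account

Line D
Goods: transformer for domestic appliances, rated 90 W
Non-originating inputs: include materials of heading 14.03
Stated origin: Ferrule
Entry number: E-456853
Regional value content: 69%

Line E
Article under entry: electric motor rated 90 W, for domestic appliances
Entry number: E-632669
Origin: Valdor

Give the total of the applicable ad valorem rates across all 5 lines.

Line A: electric motor → 14.04; rated 55 kW → 14.04.01; industrial → 14.04.01.01. Scheduled 21%. quota on 14.04 open → in-quota 3%; Ferrule agreement on 14.01.02: 14.04.01.01 not covered; Ferrule agreement on 14.01.01: 14.04.01.01 not covered. → 3%.
Line B: insulated cable → 14.01; rated 90 W → 14.01.02; for motor vehicles → 14.01.02.02. Scheduled 19%. Ferrule agreement on 14.01.02: RVC ≥ 60% → 21% available; Ferrule agreement on 14.01.01: 14.01.02.02 not covered; preference 21% not lower than 19% → no reduction. → 19%.
Line C: switchgear unit → 14.02; rated 90 kW → 14.02.01; for domestic appliances → 14.02.01.01. Scheduled 11%. No special measure applies. → 11%.
Line D: transformer → 14.03; rated 90 W → 14.03.01; for domestic appliances → 14.03.01.01. Scheduled 18%. Ferrule agreement on 14.01.02: 14.03.01.01 not covered; Ferrule agreement on 14.01.01: 14.03.01.01 not covered. → 18%.
Line E: electric motor → 14.04; rated 90 W → 14.04.02; for domestic appliances → 14.04.02.02. Scheduled 20%. quota on 14.04 open → in-quota 3%. → 3%.
Sum: 3% + 19% + 11% + 18% + 3% = 54%.

54%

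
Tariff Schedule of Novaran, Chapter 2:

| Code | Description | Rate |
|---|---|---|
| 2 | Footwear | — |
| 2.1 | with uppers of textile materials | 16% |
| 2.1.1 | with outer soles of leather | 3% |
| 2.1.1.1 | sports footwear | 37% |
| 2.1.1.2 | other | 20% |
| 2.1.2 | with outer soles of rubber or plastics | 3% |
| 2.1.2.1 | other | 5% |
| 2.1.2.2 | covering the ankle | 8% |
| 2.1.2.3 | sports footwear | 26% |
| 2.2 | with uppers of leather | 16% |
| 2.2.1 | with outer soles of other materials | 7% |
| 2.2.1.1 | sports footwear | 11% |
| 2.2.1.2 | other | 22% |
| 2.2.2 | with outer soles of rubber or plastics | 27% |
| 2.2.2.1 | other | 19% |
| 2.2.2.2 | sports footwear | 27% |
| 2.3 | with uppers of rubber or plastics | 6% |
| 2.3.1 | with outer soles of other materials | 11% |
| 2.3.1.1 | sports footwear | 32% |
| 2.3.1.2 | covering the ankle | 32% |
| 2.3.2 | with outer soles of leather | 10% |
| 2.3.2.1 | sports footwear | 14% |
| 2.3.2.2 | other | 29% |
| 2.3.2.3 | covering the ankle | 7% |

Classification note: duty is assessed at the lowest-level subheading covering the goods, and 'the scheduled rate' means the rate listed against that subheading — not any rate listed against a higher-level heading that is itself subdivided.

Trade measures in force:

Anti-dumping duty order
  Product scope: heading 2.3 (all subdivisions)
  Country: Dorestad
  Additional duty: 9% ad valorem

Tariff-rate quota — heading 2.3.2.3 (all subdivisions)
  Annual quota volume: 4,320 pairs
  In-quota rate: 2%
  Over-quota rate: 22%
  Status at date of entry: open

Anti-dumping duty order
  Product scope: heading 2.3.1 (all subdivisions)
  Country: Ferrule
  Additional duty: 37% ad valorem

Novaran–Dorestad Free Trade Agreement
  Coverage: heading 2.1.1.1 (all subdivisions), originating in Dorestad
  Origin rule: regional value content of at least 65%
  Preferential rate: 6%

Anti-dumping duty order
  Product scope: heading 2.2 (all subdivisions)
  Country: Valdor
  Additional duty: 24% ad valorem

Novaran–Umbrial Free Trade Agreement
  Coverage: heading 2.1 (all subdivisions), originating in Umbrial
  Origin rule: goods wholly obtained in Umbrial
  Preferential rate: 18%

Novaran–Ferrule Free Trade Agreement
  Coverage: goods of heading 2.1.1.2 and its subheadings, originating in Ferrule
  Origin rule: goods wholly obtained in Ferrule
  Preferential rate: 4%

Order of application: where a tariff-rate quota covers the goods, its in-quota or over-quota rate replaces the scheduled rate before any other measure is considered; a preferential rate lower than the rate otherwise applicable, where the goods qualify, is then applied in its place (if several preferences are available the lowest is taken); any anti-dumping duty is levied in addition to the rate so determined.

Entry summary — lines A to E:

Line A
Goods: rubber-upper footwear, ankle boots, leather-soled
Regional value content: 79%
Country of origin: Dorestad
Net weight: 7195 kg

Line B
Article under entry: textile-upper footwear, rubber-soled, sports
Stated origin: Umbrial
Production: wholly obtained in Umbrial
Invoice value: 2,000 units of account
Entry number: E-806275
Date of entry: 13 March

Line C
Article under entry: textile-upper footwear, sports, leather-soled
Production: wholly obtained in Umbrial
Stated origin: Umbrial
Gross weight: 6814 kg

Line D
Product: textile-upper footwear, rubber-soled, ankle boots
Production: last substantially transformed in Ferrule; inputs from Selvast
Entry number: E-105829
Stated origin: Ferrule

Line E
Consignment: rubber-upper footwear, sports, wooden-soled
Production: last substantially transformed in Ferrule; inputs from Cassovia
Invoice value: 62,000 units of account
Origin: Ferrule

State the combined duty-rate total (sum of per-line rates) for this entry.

124%

Line A: rubber-upper → 2.3; leather-soled → 2.3.2; ankle boots → 2.3.2.3. Scheduled 7%. quota on 2.3.2.3 open → in-quota 2%; Dorestad agreement on 2.1.1.1: 2.3.2.3 not covered; anti-dumping (Dorestad, 2.3): +9%; total 2% + 9% = 11%. → 11%.
Line B: textile-upper → 2.1; rubber-soled → 2.1.2; sports → 2.1.2.3. Scheduled 26%. Umbrial agreement on 2.1: wholly obtained → 18% available; preferential 18%. → 18%.
Line C: textile-upper → 2.1; leather-soled → 2.1.1; sports → 2.1.1.1. Scheduled 37%. Umbrial agreement on 2.1: wholly obtained → 18% available; preferential 18%. → 18%.
Line D: textile-upper → 2.1; rubber-soled → 2.1.2; ankle boots → 2.1.2.2. Scheduled 8%. Ferrule agreement on 2.1.1.2: 2.1.2.2 not covered. → 8%.
Line E: rubber-upper → 2.3; wooden-soled → 2.3.1; sports → 2.3.1.1. Scheduled 32%. Ferrule agreement on 2.1.1.2: 2.3.1.1 not covered; anti-dumping (Ferrule, 2.3.1): +37%; total 32% + 37% = 69%. → 69%.
Sum: 11% + 18% + 18% + 8% + 69% = 124%.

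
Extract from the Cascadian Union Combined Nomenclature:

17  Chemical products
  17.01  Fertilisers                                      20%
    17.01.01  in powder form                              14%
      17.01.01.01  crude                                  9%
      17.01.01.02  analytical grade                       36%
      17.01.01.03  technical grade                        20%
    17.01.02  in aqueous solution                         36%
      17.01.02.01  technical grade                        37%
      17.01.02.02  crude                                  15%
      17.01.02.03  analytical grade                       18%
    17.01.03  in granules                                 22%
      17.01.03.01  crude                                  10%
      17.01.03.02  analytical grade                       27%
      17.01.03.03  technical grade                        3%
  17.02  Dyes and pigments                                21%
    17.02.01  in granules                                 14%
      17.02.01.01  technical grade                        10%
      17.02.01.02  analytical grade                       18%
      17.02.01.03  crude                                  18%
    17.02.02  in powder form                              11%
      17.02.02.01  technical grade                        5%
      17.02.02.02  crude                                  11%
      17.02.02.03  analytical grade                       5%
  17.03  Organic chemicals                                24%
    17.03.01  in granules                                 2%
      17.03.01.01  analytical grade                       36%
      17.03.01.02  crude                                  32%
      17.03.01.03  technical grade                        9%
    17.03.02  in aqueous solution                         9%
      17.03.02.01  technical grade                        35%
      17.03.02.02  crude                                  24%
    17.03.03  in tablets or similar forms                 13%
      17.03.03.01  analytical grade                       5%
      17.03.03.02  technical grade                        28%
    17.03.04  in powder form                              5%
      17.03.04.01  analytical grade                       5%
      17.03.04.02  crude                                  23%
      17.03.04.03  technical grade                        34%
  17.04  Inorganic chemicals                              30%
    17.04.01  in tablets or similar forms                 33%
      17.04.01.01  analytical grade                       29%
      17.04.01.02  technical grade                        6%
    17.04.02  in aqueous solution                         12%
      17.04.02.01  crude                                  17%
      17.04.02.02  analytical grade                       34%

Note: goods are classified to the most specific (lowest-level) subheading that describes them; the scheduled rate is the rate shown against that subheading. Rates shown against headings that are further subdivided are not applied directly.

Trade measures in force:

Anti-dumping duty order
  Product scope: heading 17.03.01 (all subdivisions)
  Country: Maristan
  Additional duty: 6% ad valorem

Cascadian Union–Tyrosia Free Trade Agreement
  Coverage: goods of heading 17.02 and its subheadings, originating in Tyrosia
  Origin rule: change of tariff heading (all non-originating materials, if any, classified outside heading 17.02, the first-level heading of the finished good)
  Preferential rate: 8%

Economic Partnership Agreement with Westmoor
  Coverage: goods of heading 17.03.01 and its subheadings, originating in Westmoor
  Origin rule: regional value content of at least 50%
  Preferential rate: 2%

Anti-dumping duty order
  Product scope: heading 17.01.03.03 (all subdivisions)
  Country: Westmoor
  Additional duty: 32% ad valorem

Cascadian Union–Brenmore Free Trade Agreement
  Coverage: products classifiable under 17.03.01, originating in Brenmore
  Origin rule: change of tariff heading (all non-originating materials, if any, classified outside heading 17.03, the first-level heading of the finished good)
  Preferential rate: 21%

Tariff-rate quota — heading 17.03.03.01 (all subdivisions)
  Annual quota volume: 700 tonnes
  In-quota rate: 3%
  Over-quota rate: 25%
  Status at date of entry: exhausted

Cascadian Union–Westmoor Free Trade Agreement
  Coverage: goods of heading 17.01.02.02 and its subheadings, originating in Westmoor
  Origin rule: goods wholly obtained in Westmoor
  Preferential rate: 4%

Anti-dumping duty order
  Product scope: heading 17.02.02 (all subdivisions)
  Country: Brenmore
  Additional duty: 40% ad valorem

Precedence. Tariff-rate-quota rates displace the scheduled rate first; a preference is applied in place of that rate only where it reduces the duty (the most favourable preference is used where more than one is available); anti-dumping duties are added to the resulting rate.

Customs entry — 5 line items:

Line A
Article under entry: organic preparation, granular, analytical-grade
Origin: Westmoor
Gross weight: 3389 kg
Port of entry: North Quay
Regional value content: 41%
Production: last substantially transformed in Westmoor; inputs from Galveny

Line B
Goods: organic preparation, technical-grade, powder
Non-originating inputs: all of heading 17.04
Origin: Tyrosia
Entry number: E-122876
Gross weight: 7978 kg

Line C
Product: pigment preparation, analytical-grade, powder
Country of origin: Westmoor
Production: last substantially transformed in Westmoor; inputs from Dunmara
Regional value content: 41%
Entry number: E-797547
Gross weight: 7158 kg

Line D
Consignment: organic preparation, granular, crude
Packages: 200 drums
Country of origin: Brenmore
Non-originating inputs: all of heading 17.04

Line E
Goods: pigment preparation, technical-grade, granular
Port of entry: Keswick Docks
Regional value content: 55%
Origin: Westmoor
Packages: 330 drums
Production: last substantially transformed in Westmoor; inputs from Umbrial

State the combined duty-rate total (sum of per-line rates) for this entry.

Line A: organic → 17.03; granular → 17.03.01; analytical-grade → 17.03.01.01. Scheduled 36%. Westmoor agreement on 17.03.01: RVC < 50%; Westmoor agreement on 17.01.02.02: 17.03.01.01 not covered. → 36%.
Line B: organic → 17.03; powder → 17.03.04; technical-grade → 17.03.04.03. Scheduled 34%. Tyrosia agreement on 17.02: 17.03.04.03 not covered. → 34%.
Line C: pigment → 17.02; powder → 17.02.02; analytical-grade → 17.02.02.03. Scheduled 5%. Westmoor agreement on 17.03.01: 17.02.02.03 not covered; Westmoor agreement on 17.01.02.02: 17.02.02.03 not covered. → 5%.
Line D: organic → 17.03; granular → 17.03.01; crude → 17.03.01.02. Scheduled 32%. Brenmore agreement on 17.03.01: CTH met → 21% available; preferential 21%. → 21%.
Line E: pigment → 17.02; granular → 17.02.01; technical-grade → 17.02.01.01. Scheduled 10%. Westmoor agreement on 17.03.01: 17.02.01.01 not covered; Westmoor agreement on 17.01.02.02: 17.02.01.01 not covered. → 10%.
Sum: 36% + 34% + 5% + 21% + 10% = 106%.

106%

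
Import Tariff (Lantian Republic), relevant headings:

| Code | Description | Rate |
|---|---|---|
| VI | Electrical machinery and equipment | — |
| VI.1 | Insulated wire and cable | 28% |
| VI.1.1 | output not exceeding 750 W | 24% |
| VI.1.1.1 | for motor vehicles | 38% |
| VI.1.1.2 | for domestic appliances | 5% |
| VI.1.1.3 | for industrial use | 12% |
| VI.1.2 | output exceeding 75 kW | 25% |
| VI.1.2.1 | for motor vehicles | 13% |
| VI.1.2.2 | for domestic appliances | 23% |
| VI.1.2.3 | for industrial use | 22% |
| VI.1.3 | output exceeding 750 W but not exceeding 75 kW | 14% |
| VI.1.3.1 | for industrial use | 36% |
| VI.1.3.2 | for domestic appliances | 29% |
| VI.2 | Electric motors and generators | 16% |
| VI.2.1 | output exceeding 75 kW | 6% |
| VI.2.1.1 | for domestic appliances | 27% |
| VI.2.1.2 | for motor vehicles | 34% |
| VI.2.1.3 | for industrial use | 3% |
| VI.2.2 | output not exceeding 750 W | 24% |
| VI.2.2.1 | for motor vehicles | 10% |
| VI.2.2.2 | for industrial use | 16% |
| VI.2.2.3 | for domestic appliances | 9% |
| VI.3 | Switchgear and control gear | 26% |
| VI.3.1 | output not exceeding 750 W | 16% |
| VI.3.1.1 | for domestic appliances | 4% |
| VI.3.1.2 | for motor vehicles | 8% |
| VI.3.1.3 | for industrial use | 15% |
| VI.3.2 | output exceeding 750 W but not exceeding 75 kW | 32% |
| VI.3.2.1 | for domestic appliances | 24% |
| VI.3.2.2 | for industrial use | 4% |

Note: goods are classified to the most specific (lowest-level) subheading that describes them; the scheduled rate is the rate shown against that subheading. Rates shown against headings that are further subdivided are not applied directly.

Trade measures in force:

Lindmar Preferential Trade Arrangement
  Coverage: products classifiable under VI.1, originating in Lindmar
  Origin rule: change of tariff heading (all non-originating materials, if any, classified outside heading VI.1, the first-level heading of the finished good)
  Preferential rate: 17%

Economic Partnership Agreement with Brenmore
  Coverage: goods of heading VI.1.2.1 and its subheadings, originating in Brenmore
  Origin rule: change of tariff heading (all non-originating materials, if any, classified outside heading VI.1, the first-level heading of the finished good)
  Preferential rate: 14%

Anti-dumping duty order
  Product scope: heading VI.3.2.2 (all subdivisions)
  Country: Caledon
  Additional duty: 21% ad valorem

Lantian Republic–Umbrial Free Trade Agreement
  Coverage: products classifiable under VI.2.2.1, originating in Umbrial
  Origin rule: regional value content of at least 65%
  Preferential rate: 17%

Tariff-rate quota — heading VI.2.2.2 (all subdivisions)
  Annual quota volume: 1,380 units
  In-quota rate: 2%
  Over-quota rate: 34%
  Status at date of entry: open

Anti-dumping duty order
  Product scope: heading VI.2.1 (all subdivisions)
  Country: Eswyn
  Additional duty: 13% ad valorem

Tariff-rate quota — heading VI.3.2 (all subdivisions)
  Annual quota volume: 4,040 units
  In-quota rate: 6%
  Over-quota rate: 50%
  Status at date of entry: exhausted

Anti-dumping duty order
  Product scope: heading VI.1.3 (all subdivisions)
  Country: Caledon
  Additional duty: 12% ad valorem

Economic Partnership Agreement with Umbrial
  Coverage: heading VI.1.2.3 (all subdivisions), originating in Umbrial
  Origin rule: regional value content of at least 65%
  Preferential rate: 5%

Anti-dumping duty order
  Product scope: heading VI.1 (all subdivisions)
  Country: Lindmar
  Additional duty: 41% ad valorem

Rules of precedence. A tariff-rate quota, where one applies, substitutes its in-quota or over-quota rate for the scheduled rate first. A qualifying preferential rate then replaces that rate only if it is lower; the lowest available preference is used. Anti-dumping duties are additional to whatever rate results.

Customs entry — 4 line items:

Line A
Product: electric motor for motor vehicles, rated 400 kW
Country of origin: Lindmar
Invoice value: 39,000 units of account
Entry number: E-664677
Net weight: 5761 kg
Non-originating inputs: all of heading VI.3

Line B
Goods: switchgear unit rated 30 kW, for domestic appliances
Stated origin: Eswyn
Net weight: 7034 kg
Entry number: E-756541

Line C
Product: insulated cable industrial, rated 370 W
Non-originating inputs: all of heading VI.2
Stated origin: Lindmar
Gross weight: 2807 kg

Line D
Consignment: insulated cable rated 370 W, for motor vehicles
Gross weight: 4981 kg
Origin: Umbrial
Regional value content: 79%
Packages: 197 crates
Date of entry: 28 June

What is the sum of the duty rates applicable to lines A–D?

175%

Line A: electric motor → VI.2; rated 400 kW → VI.2.1; for motor vehicles → VI.2.1.2. Scheduled 34%. Lindmar agreement on VI.1: VI.2.1.2 not covered. → 34%.
Line B: switchgear unit → VI.3; rated 30 kW → VI.3.2; for domestic appliances → VI.3.2.1. Scheduled 24%. quota on VI.3.2 exhausted → over-quota 50%. → 50%.
Line C: insulated cable → VI.1; rated 370 W → VI.1.1; industrial → VI.1.1.3. Scheduled 12%. Lindmar agreement on VI.1: CTH met → 17% available; preference 17% not lower than 12% → no reduction; anti-dumping (Lindmar, VI.1): +41%; total 12% + 41% = 53%. → 53%.
Line D: insulated cable → VI.1; rated 370 W → VI.1.1; for motor vehicles → VI.1.1.1. Scheduled 38%. Umbrial agreement on VI.2.2.1: VI.1.1.1 not covered; Umbrial agreement on VI.1.2.3: VI.1.1.1 not covered. → 38%.
Sum: 34% + 50% + 53% + 38% = 175%.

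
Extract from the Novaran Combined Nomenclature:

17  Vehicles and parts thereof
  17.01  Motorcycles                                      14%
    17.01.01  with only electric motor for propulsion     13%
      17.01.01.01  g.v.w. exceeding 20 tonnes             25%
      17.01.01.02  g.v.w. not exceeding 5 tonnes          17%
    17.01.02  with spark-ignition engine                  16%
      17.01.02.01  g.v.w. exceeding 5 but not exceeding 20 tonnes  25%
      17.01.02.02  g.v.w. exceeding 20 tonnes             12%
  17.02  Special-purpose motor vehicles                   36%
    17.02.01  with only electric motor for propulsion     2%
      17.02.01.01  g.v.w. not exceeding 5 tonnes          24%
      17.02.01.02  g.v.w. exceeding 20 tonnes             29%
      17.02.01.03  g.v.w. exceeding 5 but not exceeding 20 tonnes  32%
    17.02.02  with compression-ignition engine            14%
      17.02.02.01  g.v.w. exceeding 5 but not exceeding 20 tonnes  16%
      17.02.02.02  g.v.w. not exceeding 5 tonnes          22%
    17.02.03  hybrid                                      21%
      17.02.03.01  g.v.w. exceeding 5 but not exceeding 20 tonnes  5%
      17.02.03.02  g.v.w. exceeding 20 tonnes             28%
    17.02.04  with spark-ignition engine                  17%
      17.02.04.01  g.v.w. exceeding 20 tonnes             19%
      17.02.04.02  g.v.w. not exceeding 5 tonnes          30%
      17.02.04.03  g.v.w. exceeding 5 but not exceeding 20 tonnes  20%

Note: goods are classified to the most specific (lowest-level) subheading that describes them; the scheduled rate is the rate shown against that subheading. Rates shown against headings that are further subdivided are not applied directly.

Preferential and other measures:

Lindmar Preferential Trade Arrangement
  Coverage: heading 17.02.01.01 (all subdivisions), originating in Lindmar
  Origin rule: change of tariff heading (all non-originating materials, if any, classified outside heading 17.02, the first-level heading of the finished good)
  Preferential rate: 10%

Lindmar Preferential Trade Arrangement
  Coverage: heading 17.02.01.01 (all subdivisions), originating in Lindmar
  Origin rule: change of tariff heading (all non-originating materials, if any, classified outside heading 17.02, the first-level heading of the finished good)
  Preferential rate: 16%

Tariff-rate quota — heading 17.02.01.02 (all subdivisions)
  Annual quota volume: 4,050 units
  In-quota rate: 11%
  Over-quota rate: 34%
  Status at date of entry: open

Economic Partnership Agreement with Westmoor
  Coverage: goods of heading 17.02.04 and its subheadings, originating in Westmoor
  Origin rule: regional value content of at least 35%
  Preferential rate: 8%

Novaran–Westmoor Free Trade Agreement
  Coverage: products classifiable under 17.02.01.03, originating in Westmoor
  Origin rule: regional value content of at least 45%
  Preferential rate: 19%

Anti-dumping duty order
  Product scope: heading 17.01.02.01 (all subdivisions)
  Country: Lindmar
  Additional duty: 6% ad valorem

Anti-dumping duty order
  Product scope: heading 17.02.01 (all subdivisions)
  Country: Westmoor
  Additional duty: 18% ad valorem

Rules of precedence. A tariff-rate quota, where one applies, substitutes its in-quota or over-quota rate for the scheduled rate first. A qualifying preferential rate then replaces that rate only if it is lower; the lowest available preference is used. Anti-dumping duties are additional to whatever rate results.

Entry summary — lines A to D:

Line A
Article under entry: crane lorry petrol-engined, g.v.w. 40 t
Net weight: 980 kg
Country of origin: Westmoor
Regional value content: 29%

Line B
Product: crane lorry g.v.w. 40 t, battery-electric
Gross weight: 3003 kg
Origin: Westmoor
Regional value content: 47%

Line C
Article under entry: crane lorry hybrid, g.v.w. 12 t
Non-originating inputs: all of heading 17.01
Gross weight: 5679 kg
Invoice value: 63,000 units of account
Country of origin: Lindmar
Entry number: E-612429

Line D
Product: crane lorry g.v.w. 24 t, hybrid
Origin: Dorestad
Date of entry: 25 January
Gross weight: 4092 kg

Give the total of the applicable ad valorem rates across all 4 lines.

Line A: crane lorry → 17.02; petrol-engined → 17.02.04; g.v.w. 40 t → 17.02.04.01. Scheduled 19%. Westmoor agreement on 17.02.04: RVC < 35%; Westmoor agreement on 17.02.01.03: 17.02.04.01 not covered. → 19%.
Line B: crane lorry → 17.02; battery-electric → 17.02.01; g.v.w. 40 t → 17.02.01.02. Scheduled 29%. quota on 17.02.01.02 open → in-quota 11%; Westmoor agreement on 17.02.04: 17.02.01.02 not covered; Westmoor agreement on 17.02.01.03: 17.02.01.02 not covered; anti-dumping (Westmoor, 17.02.01): +18%; total 11% + 18% = 29%. → 29%.
Line C: crane lorry → 17.02; hybrid → 17.02.03; g.v.w. 12 t → 17.02.03.01. Scheduled 5%. Lindmar agreement on 17.02.01.01: 17.02.03.01 not covered; Lindmar agreement on 17.02.01.01: 17.02.03.01 not covered. → 5%.
Line D: crane lorry → 17.02; hybrid → 17.02.03; g.v.w. 24 t → 17.02.03.02. Scheduled 28%. No special measure applies. → 28%.
Sum: 19% + 29% + 5% + 28% = 81%.

81%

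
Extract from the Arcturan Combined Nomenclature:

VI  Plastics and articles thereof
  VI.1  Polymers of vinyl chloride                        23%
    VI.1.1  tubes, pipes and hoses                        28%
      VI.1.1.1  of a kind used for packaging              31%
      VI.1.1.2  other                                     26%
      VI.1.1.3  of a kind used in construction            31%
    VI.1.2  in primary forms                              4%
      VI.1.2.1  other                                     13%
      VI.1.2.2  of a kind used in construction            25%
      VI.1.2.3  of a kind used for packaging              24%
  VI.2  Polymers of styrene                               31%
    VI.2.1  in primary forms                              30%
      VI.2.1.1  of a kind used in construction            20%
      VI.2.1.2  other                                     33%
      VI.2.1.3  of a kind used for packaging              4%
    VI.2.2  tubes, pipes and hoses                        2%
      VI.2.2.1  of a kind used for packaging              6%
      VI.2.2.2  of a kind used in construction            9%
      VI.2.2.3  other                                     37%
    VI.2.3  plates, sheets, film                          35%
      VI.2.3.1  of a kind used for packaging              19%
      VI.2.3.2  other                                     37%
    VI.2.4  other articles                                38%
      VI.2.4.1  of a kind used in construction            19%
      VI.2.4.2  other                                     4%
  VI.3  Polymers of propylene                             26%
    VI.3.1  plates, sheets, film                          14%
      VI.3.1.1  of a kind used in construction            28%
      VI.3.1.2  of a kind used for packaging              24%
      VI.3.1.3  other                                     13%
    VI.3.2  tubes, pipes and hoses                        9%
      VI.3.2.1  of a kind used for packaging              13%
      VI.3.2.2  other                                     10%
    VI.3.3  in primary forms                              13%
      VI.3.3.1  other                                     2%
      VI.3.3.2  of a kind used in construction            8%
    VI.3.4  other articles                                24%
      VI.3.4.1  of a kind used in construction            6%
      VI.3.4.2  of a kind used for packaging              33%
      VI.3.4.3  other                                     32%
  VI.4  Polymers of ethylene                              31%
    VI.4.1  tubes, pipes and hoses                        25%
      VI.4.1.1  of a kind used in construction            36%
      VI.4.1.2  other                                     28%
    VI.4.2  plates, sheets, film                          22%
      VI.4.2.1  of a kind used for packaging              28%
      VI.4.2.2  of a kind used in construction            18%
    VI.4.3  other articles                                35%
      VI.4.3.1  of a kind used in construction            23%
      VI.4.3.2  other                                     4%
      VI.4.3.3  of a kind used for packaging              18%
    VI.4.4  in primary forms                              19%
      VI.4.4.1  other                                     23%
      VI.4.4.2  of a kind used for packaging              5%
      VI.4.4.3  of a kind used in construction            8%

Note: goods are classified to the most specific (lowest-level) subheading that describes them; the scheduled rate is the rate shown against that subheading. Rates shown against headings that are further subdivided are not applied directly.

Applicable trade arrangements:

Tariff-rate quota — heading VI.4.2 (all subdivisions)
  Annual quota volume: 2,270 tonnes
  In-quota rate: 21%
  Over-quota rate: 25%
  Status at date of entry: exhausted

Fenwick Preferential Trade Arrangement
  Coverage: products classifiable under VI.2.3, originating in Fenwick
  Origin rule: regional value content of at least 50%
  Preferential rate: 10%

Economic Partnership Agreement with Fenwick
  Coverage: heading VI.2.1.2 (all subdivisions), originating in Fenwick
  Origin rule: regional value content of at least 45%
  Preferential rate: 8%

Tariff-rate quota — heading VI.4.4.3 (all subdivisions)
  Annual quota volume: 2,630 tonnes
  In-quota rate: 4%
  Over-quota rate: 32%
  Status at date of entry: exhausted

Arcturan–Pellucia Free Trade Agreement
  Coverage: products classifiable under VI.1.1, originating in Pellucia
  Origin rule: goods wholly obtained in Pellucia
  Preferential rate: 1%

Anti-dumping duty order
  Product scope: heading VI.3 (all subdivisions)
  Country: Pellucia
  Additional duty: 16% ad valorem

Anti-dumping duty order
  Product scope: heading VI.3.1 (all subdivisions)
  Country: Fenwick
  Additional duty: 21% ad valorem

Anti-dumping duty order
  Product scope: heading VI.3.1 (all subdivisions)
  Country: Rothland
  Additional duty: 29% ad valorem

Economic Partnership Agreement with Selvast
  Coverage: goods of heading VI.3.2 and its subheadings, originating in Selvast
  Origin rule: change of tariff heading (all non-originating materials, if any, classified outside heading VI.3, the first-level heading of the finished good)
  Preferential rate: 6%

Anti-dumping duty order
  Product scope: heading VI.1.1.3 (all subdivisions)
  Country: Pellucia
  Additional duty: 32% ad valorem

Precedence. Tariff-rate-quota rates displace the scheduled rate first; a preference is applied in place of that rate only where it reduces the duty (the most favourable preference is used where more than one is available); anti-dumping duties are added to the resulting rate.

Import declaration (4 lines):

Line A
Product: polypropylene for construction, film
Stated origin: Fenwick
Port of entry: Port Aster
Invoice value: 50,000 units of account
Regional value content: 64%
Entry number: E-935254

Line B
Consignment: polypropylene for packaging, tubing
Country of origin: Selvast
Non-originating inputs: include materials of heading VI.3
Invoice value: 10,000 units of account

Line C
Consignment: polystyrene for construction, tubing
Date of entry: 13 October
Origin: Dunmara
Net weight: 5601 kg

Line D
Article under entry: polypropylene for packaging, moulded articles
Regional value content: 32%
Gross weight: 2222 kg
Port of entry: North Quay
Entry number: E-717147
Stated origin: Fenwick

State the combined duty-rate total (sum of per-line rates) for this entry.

Line A: polypropylene → VI.3; film → VI.3.1; for construction → VI.3.1.1. Scheduled 28%. Fenwick agreement on VI.2.3: VI.3.1.1 not covered; Fenwick agreement on VI.2.1.2: VI.3.1.1 not covered; anti-dumping (Fenwick, VI.3.1): +21%; total 28% + 21% = 49%. → 49%.
Line B: polypropylene → VI.3; tubing → VI.3.2; for packaging → VI.3.2.1. Scheduled 13%. Selvast agreement on VI.3.2: CTH not met. → 13%.
Line C: polystyrene → VI.2; tubing → VI.2.2; for construction → VI.2.2.2. Scheduled 9%. No special measure applies. → 9%.
Line D: polypropylene → VI.3; moulded articles → VI.3.4; for packaging → VI.3.4.2. Scheduled 33%. Fenwick agreement on VI.2.3: VI.3.4.2 not covered; Fenwick agreement on VI.2.1.2: VI.3.4.2 not covered. → 33%.
Sum: 49% + 13% + 9% + 33% = 104%.

104%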